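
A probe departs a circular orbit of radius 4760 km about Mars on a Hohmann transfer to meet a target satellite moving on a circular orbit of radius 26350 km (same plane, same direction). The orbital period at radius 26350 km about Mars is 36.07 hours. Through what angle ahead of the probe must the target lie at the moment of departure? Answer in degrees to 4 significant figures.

φ = 98.36°

From Kepler's third law T² = 4π²r³/μ at r = 26350 km, T = 36.07 hours = 36.07 × 3600 s = 1.29852×10^5 s: μ = 4π²r³/T² = 42835.5 km³/s².
Transfer-ellipse semi-major axis a_t = (r₁ + r₂)/2 = (4760 + 26350)/2 = 15555 km.
The half-period of the transfer ellipse is t = π√(a_t³/μ) = 29448 s.
The target's mean motion on its circular orbit is ω₂ = √(μ/r₂³) = 4.8387×10^-5 rad/s.
Angle swept by the target during transfer: ω₂·t = 1.4249 rad = 81.64°.
Arrival is 180° from departure on the ellipse, so φ = 180° − 81.64° = 98.36°.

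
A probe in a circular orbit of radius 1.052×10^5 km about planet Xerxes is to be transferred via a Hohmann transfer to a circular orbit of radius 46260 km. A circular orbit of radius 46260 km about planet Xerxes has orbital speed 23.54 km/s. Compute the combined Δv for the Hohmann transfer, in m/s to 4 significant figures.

Δv = 7614 m/s

From the circular-orbit relation v² = μ/r at r = 46260 km: μ = v²r = (23.54)² × 46260 = 2.56341×10^7 km³/s².
Transfer-ellipse semi-major axis a_t = (r₁ + r₂)/2 = (1.052×10^5 + 46260)/2 = 75730 km.
Circular speed at r₁: v₁ = √(μ/r₁) = √(2.56341×10^7/1.052×10^5) = 15.60995 km/s.
On the transfer ellipse at r₁, vis-viva equation gives v_a = √[μ(2/r₁ − 1/a_t)] = 12.20029 km/s.
First burn Δv₁ = |v_a − v₁| = 3.4097 km/s.
At r₂, v₂ = √(μ/r₂) = 23.5400 km/s.
Transfer-orbit speed at r₂: v_p = √[μ(2/r₂ − 1/a_t)] = 27.7447 km/s.
Second burn Δv₂ = |v₂ − v_p| = 4.2047 km/s.
Δv = Δv₁ + Δv₂ = 3.4097 + 4.2047 = 7.614 km/s.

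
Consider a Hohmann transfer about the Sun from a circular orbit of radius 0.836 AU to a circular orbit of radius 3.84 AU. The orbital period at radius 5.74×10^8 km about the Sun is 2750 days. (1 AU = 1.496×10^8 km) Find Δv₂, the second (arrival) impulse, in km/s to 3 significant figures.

Δv₂ = 6.10 km/s

From Kepler's third law T² = 4π²r³/μ at r = 5.74×10^8 km, T = 2750 days = 2750 × 86400 s = 2.376×10^8 s: μ = 4π²r³/T² = 1.32252×10^11 km³/s².
In km: r₁ = 0.836 × 1.496×10^8 = 1.250656×10^8 km; r₂ = 3.84 × 1.496×10^8 = 5.74464×10^8 km.
Transfer-ellipse semi-major axis a_t = (r₁ + r₂)/2 = (1.250656×10^8 + 5.74464×10^8)/2 = 3.497648×10^8 km.
Circular speed at r = 5.74464×10^8 km: v_c = √(μ/r) = 15.173 km/s.
Vis-viva on the transfer ellipse at r = 5.74464×10^8 km gives v_t = √[μ(2/r − 1/a_t)] = 9.0730 km/s.
Δv₂ = |v_t − v_c| = |9.0730 − 15.173| = 6.100 km/s.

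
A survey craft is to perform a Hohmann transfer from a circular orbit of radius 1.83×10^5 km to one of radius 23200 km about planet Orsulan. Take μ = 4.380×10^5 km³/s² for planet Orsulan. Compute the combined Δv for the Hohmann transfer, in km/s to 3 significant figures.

Δv = 2.26 km/s

Semi-major axis of the transfer orbit: a_t = (1.830×10^5 + 23200)/2 = 1.031×10^5 km.
At r₁ the circular-orbit speed is v₁ = √(μ/r₁) = 1.5471 km/s.
On the transfer ellipse at r₁, vis-viva gives v_a = √[μ(2/r₁ − 1/a_t)] = 0.73388 km/s.
First burn Δv₁ = |v_a − v₁| = 0.8132 km/s.
At r₂, v₂ = √(μ/r₂) = 4.345 km/s.
Transfer-orbit speed at r₂: v_p = √[μ(2/r₂ − 1/a_t)] = 5.789 km/s.
Second burn Δv₂ = |v₂ − v_p| = 1.444 km/s.
Δv = Δv₁ + Δv₂ = 0.8132 + 1.444 = 2.257 km/s.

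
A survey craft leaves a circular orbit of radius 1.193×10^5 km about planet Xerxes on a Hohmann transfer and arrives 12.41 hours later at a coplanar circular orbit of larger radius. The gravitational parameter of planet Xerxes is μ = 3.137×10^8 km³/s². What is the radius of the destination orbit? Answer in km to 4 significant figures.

Transfer time t = 12.41 hours = 44676 s, and t = π√(a_t³/μ).
So a_t = (μ t²/π²)^(1/3) = (3.137×10^8 × (44676)² / π²)^(1/3) = 3.9883×10^5 km.
Since a_t = (r₁ + r₂)/2, r₂ = 2a_t − r₁ = 2×3.9883×10^5 − 1.193×10^5 = 6.7836×10^5 km.

r₂ = 6.784×10^5 km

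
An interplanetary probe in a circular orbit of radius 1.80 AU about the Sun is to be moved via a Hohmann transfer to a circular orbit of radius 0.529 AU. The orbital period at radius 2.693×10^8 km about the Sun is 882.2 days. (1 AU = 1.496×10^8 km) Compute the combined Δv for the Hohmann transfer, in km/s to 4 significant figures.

From Kepler's third law T² = 4π²r³/μ at r = 2.693×10^8 km, T = 882.2 days = 882.2 × 86400 s = 7.622208×10^7 s: μ = 4π²r³/T² = 1.32711×10^11 km³/s².
In km: r₁ = 1.80 × 1.496×10^8 = 2.6928×10^8 km; r₂ = 0.529 × 1.496×10^8 = 7.91384×10^7 km.
The Hohmann ellipse has a_t = (r₁ + r₂)/2 = 1.742092×10^8 km.
At r₁ the circular-orbit speed is v₁ = √(μ/r₁) = 22.200 km/s.
Transfer-orbit speed at r₁ (vis-viva): v_a = √[μ(2/r₁ − 1/a_t)] = 14.963 km/s.
First burn Δv₁ = |v_a − v₁| = 7.237 km/s.
Circular speed at r₂: v₂ = √(μ/r₂) = 40.951 km/s.
Transfer-orbit speed at r₂: v_p = √[μ(2/r₂ − 1/a_t)] = 50.913 km/s.
Second burn Δv₂ = |v₂ − v_p| = 9.962 km/s.
Total Δv = Δv₁ + Δv₂ = 17.20 km/s.

Δv = 17.20 km/s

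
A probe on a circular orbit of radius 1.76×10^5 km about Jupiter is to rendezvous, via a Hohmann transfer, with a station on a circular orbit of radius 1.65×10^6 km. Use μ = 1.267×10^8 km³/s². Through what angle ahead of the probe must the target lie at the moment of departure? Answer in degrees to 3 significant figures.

Transfer-ellipse semi-major axis a_t = (r₁ + r₂)/2 = (1.760×10^5 + 1.650×10^6)/2 = 9.130×10^5 km.
The half-period of the transfer ellipse is t = π√(a_t³/μ) = 2.4348×10^5 s.
The target's mean motion on its circular orbit is ω₂ = √(μ/r₂³) = 5.3108×10^-6 rad/s.
Angle swept by the target during transfer: ω₂·t = 1.2931 rad = 74.09°.
Arrival is 180° from departure on the ellipse, so φ = 180° − 74.09° = 106°.

φ = 106°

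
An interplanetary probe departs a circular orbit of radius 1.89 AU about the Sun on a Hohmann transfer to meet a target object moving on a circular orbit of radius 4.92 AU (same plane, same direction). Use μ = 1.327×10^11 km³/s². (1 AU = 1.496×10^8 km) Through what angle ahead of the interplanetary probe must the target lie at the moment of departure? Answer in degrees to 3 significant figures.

φ = 76.4°

In km: r₁ = 1.89 × 1.496×10^8 = 2.82744×10^8 km; r₂ = 4.92 × 1.496×10^8 = 7.36032×10^8 km.
The Hohmann ellipse has a_t = (r₁ + r₂)/2 = 5.09388×10^8 km.
Transfer time t = π√(a_t³/μ) = 9.9149×10^7 s.
Target angular speed ω₂ = √(μ/r₂³) = 1.8243×10^-8 rad/s.
Angle swept by the target during transfer: ω₂·t = 1.809 rad = 103.6°.
The interplanetary probe traverses 180° on the transfer ellipse, so the target must lead by 180° − 103.6° = 76.4°.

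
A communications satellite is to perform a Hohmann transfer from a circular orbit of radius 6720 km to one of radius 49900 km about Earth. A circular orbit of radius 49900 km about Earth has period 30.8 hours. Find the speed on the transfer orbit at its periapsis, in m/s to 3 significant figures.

v = 10200 m/s

From Kepler's third law T² = 4π²r³/μ at r = 49900 km, T = 30.8 hours = 30.8 × 3600 s = 1.1088×10^5 s: μ = 4π²r³/T² = 3.98984×10^5 km³/s².
Transfer-ellipse semi-major axis a_t = (r₁ + r₂)/2 = (6720 + 49900)/2 = 28310 km.
At periapsis, r = 6720 km.
Vis-viva: v = √[μ(2/r − 1/a_t)] = √[3.98984×10^5 × (2/6720 − 1/28310)] = 10.23 km/s.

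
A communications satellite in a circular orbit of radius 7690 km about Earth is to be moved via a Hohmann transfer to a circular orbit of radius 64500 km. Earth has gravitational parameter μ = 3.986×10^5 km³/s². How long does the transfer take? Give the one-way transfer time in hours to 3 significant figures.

Transfer-ellipse semi-major axis a_t = (r₁ + r₂)/2 = (7690 + 64500)/2 = 36095 km.
Transfer time t = π√(a_t³/μ) = π√((36095)³ / 3.986×10^5) = 34120 s.
Converting: 34120 s ÷ 3600 s/hour = 9.48 hours.

t = 9.48 hours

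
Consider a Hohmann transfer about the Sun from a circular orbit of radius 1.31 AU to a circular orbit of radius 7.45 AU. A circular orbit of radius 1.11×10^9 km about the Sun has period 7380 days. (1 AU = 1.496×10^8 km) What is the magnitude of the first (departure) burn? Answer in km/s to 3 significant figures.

From Kepler's third law T² = 4π²r³/μ at r = 1.11×10^9 km, T = 7380 days = 7380 × 86400 s = 6.37632×10^8 s: μ = 4π²r³/T² = 1.32797×10^11 km³/s².
In km: r₁ = 1.31 × 1.496×10^8 = 1.95976×10^8 km; r₂ = 7.45 × 1.496×10^8 = 1.11452×10^9 km.
The Hohmann ellipse has a_t = (r₁ + r₂)/2 = 6.55248×10^8 km.
Circular speed at r = 1.95976×10^8 km: v_c = √(μ/r) = 26.0311 km/s.
Transfer-orbit speed at the same r (vis-viva, a = a_t): v_t = √[μ(2/r − 1/a_t)] = 33.9495 km/s.
Δv₁ = |v_t − v_c| = |33.9495 − 26.0311| = 7.918 km/s.

Δv₁ = 7.92 km/s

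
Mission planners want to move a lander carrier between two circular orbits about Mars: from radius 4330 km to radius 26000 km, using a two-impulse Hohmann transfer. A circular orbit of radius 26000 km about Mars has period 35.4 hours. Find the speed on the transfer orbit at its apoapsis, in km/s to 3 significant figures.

v = 0.685 km/s

From Kepler's third law T² = 4π²r³/μ at r = 26000 km, T = 35.4 hours = 35.4 × 3600 s = 1.2744×10^5 s: μ = 4π²r³/T² = 42723.6 km³/s².
Semi-major axis of the transfer orbit: a_t = (4330 + 26000)/2 = 15165 km.
The apoapsis of the transfer ellipse is at r = 26000 km.
Vis-viva: v = √[μ(2/r − 1/a_t)] = √[42723.6 × (2/26000 − 1/15165)] = 0.6850 km/s.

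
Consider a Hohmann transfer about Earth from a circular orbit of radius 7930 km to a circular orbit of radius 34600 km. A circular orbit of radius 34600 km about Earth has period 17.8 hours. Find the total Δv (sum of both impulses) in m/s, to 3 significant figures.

From Kepler's third law T² = 4π²r³/μ at r = 34600 km, T = 17.8 hours = 17.8 × 3600 s = 64080 s: μ = 4π²r³/T² = 3.98238×10^5 km³/s².
Semi-major axis of the transfer orbit: a_t = (7930 + 34600)/2 = 21265 km.
At r₁ the circular-orbit speed is v₁ = √(μ/r₁) = 7.0866 km/s.
On the transfer ellipse at r₁, v² = μ(2/r − 1/a) gives v_p = √[μ(2/r₁ − 1/a_t)] = 9.0394 km/s.
First burn Δv₁ = |v_p − v₁| = 1.953 km/s.
Circular speed at r₂: v₂ = √(μ/r₂) = 3.393 km/s.
Transfer-orbit speed at r₂: v_a = √[μ(2/r₂ − 1/a_t)] = 2.072 km/s.
Second burn Δv₂ = |v₂ − v_a| = 1.321 km/s.
Total Δv = Δv₁ + Δv₂ = 3.274 km/s.

Δv = 3270 m/s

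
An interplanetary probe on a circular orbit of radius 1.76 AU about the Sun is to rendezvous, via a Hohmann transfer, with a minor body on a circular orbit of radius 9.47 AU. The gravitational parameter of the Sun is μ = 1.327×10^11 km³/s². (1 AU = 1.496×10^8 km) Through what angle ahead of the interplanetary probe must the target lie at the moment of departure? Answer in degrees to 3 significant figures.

φ = 97.8°

In km: r₁ = 1.76 × 1.496×10^8 = 2.63296×10^8 km; r₂ = 9.47 × 1.496×10^8 = 1.416712×10^9 km.
Transfer-ellipse semi-major axis a_t = (r₁ + r₂)/2 = (2.63296×10^8 + 1.416712×10^9)/2 = 8.40004×10^8 km.
The half-period of the transfer ellipse is t = π√(a_t³/μ) = 2.0996×10^8 s.
Target angular speed ω₂ = √(μ/r₂³) = 6.8315×10^-9 rad/s.
Angle swept by the target during transfer: ω₂·t = 1.4343 rad = 82.18°.
Arrival is 180° from departure on the ellipse, so φ = 180° − 82.18° = 97.8°.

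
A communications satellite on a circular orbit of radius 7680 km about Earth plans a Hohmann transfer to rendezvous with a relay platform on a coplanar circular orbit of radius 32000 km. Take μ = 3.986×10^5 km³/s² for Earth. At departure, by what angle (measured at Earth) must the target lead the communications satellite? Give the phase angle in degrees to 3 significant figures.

φ = 92.1°

Transfer-ellipse semi-major axis a_t = (r₁ + r₂)/2 = (7680 + 32000)/2 = 19840 km.
The half-period of the transfer ellipse is t = π√(a_t³/μ) = 13906 s.
The target's mean motion on its circular orbit is ω₂ = √(μ/r₂³) = 1.1029×10^-4 rad/s.
Angle swept by the target during transfer: ω₂·t = 1.5337 rad = 87.87°.
Arrival is 180° from departure on the ellipse, so φ = 180° − 87.87° = 92.1°.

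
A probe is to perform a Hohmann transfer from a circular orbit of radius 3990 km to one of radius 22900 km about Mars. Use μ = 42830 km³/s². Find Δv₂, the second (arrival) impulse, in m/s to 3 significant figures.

Δv₂ = 623 m/s

The Hohmann ellipse has a_t = (r₁ + r₂)/2 = 13445 km.
On the circular orbit at r = 22900 km, v_c = √(μ/r) = 1.3676 km/s.
Vis-viva on the transfer ellipse at r = 22900 km gives v_t = √[μ(2/r − 1/a_t)] = 0.74501 km/s.
Δv₂ = |v_t − v_c| = |0.74501 − 1.3676| = 0.6226 km/s.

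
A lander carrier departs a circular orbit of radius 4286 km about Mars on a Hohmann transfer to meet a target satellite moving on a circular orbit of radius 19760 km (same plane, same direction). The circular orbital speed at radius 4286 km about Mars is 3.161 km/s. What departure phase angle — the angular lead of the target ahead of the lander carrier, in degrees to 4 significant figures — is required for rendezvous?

φ = 94.57°

From the circular-orbit relation v² = μ/r at r = 4286 km: μ = v²r = (3.161)² × 4286 = 42825.4 km³/s².
The Hohmann ellipse has a_t = (r₁ + r₂)/2 = 12023 km.
Transfer time t = π√(a_t³/μ) = 20010 s.
The target's mean motion on its circular orbit is ω₂ = √(μ/r₂³) = 7.450×10^-5 rad/s.
Angle swept by the target during transfer: ω₂·t = 1.491 rad = 85.43°.
Arrival is 180° from departure on the ellipse, so φ = 180° − 85.43° = 94.57°.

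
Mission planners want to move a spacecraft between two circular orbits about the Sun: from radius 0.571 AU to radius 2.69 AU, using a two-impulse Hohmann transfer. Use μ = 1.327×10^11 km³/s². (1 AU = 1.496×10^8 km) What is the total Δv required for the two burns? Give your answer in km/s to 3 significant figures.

Δv = 18.6 km/s

In km: r₁ = 0.571 × 1.496×10^8 = 8.54216×10^7 km; r₂ = 2.69 × 1.496×10^8 = 4.02424×10^8 km.
Semi-major axis of the transfer orbit: a_t = (8.54216×10^7 + 4.02424×10^8)/2 = 2.439228×10^8 km.
Circular speed at r₁: v₁ = √(μ/r₁) = √(1.327×10^11/8.54216×10^7) = 39.414 km/s.
Transfer-orbit speed at r₁ (vis-viva equation): v_p = √[μ(2/r₁ − 1/a_t)] = 50.625 km/s.
First burn Δv₁ = |v_p − v₁| = 11.21 km/s.
At r₂, v₂ = √(μ/r₂) = 18.159 km/s.
Transfer-orbit speed at r₂: v_a = √[μ(2/r₂ − 1/a_t)] = 10.746 km/s.
Second burn Δv₂ = |v₂ − v_a| = 7.413 km/s.
Δv = Δv₁ + Δv₂ = 11.21 + 7.413 = 18.62 km/s.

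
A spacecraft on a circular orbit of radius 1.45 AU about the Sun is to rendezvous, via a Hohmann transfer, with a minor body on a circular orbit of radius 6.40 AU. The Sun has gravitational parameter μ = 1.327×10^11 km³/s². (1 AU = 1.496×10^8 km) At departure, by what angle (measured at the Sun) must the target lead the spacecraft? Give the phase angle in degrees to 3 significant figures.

φ = 93.6°

In km: r₁ = 1.45 × 1.496×10^8 = 2.1692×10^8 km; r₂ = 6.40 × 1.496×10^8 = 9.5744×10^8 km.
Transfer-ellipse semi-major axis a_t = (r₁ + r₂)/2 = (2.1692×10^8 + 9.5744×10^8)/2 = 5.8718×10^8 km.
Transfer time t = π√(a_t³/μ) = 1.227076×10^8 s.
Target angular speed ω₂ = √(μ/r₂³) = 1.229612×10^-8 rad/s.
Angle swept by the target during transfer: ω₂·t = 1.508827 rad = 86.449°.
The spacecraft traverses 180° on the transfer ellipse, so the target must lead by 180° − 86.449° = 93.6°.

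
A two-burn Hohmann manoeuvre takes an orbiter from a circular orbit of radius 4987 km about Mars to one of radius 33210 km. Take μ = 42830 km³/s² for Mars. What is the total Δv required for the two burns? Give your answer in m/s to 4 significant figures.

Δv = 1489 m/s

Transfer-ellipse semi-major axis a_t = (r₁ + r₂)/2 = (4987 + 33210)/2 = 19098.5 km.
At r₁ the circular-orbit speed is v₁ = √(μ/r₁) = 2.9306 km/s.
Transfer-orbit speed at r₁ (vis-viva): v_p = √[μ(2/r₁ − 1/a_t)] = 3.8645 km/s.
First burn Δv₁ = |v_p − v₁| = 0.9339 km/s.
Circular speed at r₂: v₂ = √(μ/r₂) = 1.1356 km/s.
Transfer-orbit speed at r₂: v_a = √[μ(2/r₂ − 1/a_t)] = 0.58031 km/s.
Second burn Δv₂ = |v₂ − v_a| = 0.5553 km/s.
Δv = Δv₁ + Δv₂ = 0.9339 + 0.5553 = 1.489 km/s.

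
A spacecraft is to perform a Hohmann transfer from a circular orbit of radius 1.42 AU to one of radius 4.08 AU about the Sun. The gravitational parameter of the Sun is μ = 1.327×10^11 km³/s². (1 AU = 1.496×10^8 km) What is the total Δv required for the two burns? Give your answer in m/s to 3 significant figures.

Δv = 9600 m/s

In km: r₁ = 1.42 × 1.496×10^8 = 2.12432×10^8 km; r₂ = 4.08 × 1.496×10^8 = 6.10368×10^8 km.
The Hohmann ellipse has a_t = (r₁ + r₂)/2 = 4.114×10^8 km.
Circular speed at r₁: v₁ = √(μ/r₁) = √(1.327×10^11/2.12432×10^8) = 24.99 km/s.
Transfer-orbit speed at r₁ (vis-viva equation): v_p = √[μ(2/r₁ − 1/a_t)] = 30.44 km/s.
First burn Δv₁ = |v_p − v₁| = 5.450 km/s.
At r₂, v₂ = √(μ/r₂) = 14.7448 km/s.
Transfer-orbit speed at r₂: v_a = √[μ(2/r₂ − 1/a_t)] = 10.5954 km/s.
Second burn Δv₂ = |v₂ − v_a| = 4.149 km/s.
Δv = Δv₁ + Δv₂ = 5.450 + 4.149 = 9.599 km/s.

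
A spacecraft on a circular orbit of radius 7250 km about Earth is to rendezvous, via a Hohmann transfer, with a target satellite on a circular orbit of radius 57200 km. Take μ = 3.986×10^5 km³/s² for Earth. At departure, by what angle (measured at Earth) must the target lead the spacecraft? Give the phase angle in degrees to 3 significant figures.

φ = 104°

Semi-major axis of the transfer orbit: a_t = (7250 + 57200)/2 = 32225 km.
Transfer time t = π√(a_t³/μ) = 28785.3 s.
The target's mean motion on its circular orbit is ω₂ = √(μ/r₂³) = 4.61503×10^-5 rad/s.
Angle swept by the target during transfer: ω₂·t = 1.32845 rad = 76.11°.
The spacecraft traverses 180° on the transfer ellipse, so the target must lead by 180° − 76.11° = 104°.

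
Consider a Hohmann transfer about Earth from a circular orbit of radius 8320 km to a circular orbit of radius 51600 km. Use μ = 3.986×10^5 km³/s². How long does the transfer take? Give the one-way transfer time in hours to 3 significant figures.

t = 7.17 hours

The Hohmann ellipse has a_t = (r₁ + r₂)/2 = 29960 km.
By Kepler's third law the transfer-orbit period is T = 2π√(a_t³/μ), so t = T/2 = 25800 s.
Converting: 25800 s ÷ 3600 s/hour = 7.17 hours.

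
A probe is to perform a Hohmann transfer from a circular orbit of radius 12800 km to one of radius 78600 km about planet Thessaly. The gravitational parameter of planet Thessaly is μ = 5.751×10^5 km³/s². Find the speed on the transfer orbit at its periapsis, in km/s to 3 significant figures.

Semi-major axis of the transfer orbit: a_t = (12800 + 78600)/2 = 45700 km.
The periapsis of the transfer ellipse is at r = 12800 km.
Vis-viva: v = √[μ(2/r − 1/a_t)] = √[5.751×10^5 × (2/12800 − 1/45700)] = 8.791 km/s.

v = 8.79 km/s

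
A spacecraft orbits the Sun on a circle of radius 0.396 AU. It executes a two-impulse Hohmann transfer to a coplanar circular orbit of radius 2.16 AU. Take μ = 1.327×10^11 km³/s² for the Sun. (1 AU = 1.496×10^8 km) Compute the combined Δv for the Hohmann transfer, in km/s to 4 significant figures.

In km: r₁ = 0.396 × 1.496×10^8 = 5.92416×10^7 km; r₂ = 2.16 × 1.496×10^8 = 3.23136×10^8 km.
Semi-major axis of the transfer orbit: a_t = (5.92416×10^7 + 3.23136×10^8)/2 = 1.911888×10^8 km.
At r₁ the circular-orbit speed is v₁ = √(μ/r₁) = 47.3284 km/s.
On the transfer ellipse at r₁, vis-viva gives v_p = √[μ(2/r₁ − 1/a_t)] = 61.5295 km/s.
First burn Δv₁ = |v_p − v₁| = 14.201 km/s.
At r₂, v₂ = √(μ/r₂) = 20.2648 km/s.
Transfer-orbit speed at r₂: v_a = √[μ(2/r₂ − 1/a_t)] = 11.2804 km/s.
Second burn Δv₂ = |v₂ − v_a| = 8.9844 km/s.
Total Δv = Δv₁ + Δv₂ = 23.19 km/s.

Δv = 23.19 km/s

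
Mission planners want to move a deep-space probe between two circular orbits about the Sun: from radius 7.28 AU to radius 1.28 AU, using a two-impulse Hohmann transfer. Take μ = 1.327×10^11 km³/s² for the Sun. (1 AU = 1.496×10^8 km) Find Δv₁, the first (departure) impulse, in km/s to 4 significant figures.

In km: r₁ = 7.28 × 1.496×10^8 = 1.089088×10^9 km; r₂ = 1.28 × 1.496×10^8 = 1.91488×10^8 km.
The Hohmann ellipse has a_t = (r₁ + r₂)/2 = 6.40288×10^8 km.
On the circular orbit at r = 1.089088×10^9 km, v_c = √(μ/r) = 11.0383 km/s.
Transfer-orbit speed at the same r (vis-viva, a = a_t): v_t = √[μ(2/r − 1/a_t)] = 6.03653 km/s.
Δv₁ = |v_t − v_c| = |6.03653 − 11.0383| = 5.002 km/s.

Δv₁ = 5.002 km/s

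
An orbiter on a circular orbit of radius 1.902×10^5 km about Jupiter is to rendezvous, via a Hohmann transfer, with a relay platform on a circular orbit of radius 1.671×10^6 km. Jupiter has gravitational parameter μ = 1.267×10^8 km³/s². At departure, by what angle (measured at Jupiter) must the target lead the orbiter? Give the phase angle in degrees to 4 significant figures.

φ = 105.2°

The Hohmann ellipse has a_t = (r₁ + r₂)/2 = 9.306×10^5 km.
Transfer time t = π√(a_t³/μ) = 2.5056×10^5 s.
Target angular speed ω₂ = √(μ/r₂³) = 5.2110×10^-6 rad/s.
Angle swept by the target during transfer: ω₂·t = 1.3057 rad = 74.81°.
Arrival is 180° from departure on the ellipse, so φ = 180° − 74.81° = 105.2°.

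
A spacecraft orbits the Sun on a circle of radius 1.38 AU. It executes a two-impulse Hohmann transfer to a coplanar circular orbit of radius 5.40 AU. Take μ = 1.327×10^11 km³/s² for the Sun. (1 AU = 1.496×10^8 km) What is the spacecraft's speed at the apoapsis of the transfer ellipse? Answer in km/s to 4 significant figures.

In km: r₁ = 1.38 × 1.496×10^8 = 2.06448×10^8 km; r₂ = 5.40 × 1.496×10^8 = 8.0784×10^8 km.
The Hohmann ellipse has a_t = (r₁ + r₂)/2 = 5.07144×10^8 km.
At apoapsis, r = 8.0784×10^8 km.
From the vis-viva equation, v = √[μ(2/r − 1/a_t)] = 8.177 km/s.

v = 8.177 km/s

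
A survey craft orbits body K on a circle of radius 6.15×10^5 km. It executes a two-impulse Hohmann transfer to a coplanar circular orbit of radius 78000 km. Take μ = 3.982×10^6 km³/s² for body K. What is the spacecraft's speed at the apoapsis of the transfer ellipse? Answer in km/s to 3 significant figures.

Transfer-ellipse semi-major axis a_t = (r₁ + r₂)/2 = (6.150×10^5 + 78000)/2 = 3.465×10^5 km.
At apoapsis, r = 6.150×10^5 km.
Vis-viva: v = √[μ(2/r − 1/a_t)] = √[3.982×10^6 × (2/6.150×10^5 − 1/3.465×10^5)] = 1.207 km/s.

v = 1.21 km/s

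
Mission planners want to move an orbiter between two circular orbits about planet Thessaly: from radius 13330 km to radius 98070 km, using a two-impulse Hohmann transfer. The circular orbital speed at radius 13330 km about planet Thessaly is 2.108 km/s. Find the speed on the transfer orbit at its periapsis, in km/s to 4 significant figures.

From the circular-orbit relation v² = μ/r at r = 13330 km: μ = v²r = (2.108)² × 13330 = 59234.0 km³/s².
The Hohmann ellipse has a_t = (r₁ + r₂)/2 = 55700 km.
The periapsis of the transfer ellipse is at r = 13330 km.
Vis-viva: v = √[μ(2/r − 1/a_t)] = √[59234.0 × (2/13330 − 1/55700)] = 2.797 km/s.

v = 2.797 km/s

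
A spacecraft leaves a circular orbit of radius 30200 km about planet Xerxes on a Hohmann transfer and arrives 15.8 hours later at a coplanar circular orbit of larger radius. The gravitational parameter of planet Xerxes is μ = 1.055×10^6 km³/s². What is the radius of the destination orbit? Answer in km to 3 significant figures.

r₂ = 1.10×10^5 km

Transfer time t = 15.8 hours = 56880 s, and t = π√(a_t³/μ).
So a_t = (μ t²/π²)^(1/3) = (1.055×10^6 × (56880)² / π²)^(1/3) = 70192 km.
Since a_t = (r₁ + r₂)/2, r₂ = 2a_t − r₁ = 2×70192 − 30200 = 1.10184×10^5 km.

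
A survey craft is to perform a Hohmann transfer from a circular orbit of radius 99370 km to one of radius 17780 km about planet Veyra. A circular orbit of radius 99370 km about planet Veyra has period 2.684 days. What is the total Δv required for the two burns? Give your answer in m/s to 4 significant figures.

Δv = 3134 m/s

From Kepler's third law T² = 4π²r³/μ at r = 99370 km, T = 2.684 days = 2.684 × 86400 s = 2.318976×10^5 s: μ = 4π²r³/T² = 7.20333×10^5 km³/s².
Transfer-ellipse semi-major axis a_t = (r₁ + r₂)/2 = (99370 + 17780)/2 = 58575 km.
At r₁ the circular-orbit speed is v₁ = √(μ/r₁) = 2.692 km/s.
Transfer-orbit speed at r₁ (vis-viva): v_a = √[μ(2/r₁ − 1/a_t)] = 1.483 km/s.
First burn Δv₁ = |v_a − v₁| = 1.209 km/s.
Circular speed at r₂: v₂ = √(μ/r₂) = 6.365 km/s.
Transfer-orbit speed at r₂: v_p = √[μ(2/r₂ − 1/a_t)] = 8.290 km/s.
Second burn Δv₂ = |v₂ − v_p| = 1.925 km/s.
Δv = Δv₁ + Δv₂ = 1.209 + 1.925 = 3.134 km/s.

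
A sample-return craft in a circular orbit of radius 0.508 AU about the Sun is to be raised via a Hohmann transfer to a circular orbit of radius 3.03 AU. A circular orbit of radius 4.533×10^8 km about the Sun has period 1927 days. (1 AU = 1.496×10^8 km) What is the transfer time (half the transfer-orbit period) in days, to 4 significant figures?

t = 429.8 days

From Kepler's third law T² = 4π²r³/μ at r = 4.533×10^8 km, T = 1927 days = 1927 × 86400 s = 1.664928×10^8 s: μ = 4π²r³/T² = 1.32656×10^11 km³/s².
In km: r₁ = 0.508 × 1.496×10^8 = 7.59968×10^7 km; r₂ = 3.03 × 1.496×10^8 = 4.53288×10^8 km.
Semi-major axis of the transfer orbit: a_t = (7.59968×10^7 + 4.53288×10^8)/2 = 2.646424×10^8 km.
By Kepler's third law the transfer-orbit period is T = 2π√(a_t³/μ), so t = T/2 = 3.7134×10^7 s.
Converting: 3.7134×10^7 s ÷ 86400 s/day = 429.8 days.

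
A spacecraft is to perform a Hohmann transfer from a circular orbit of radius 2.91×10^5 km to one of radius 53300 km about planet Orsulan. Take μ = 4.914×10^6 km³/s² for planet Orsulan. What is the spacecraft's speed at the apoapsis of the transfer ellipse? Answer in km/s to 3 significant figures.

Transfer-ellipse semi-major axis a_t = (r₁ + r₂)/2 = (2.910×10^5 + 53300)/2 = 1.7215×10^5 km.
The apoapsis of the transfer ellipse is at r = 2.910×10^5 km.
Applying v² = μ(2/r − 1/a_t): v = 2.287 km/s.

v = 2.29 km/s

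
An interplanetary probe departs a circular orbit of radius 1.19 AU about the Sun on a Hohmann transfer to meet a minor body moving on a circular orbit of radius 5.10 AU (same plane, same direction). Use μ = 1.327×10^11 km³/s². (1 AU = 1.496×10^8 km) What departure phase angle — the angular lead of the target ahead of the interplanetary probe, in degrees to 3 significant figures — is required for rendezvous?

φ = 92.8°

In km: r₁ = 1.19 × 1.496×10^8 = 1.78024×10^8 km; r₂ = 5.10 × 1.496×10^8 = 7.6296×10^8 km.
Transfer-ellipse semi-major axis a_t = (r₁ + r₂)/2 = (1.78024×10^8 + 7.6296×10^8)/2 = 4.70492×10^8 km.
Transfer time t = π√(a_t³/μ) = 8.801218×10^7 s.
The target's mean motion on its circular orbit is ω₂ = √(μ/r₂³) = 1.728553×10^-8 rad/s.
Angle swept by the target during transfer: ω₂·t = 1.52134 rad = 87.17°.
Arrival is 180° from departure on the ellipse, so φ = 180° − 87.17° = 92.8°.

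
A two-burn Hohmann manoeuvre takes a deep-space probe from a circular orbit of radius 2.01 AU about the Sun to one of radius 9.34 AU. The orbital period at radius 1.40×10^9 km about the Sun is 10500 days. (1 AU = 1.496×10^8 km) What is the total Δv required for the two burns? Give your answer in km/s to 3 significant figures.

Δv = 9.85 km/s

From Kepler's third law T² = 4π²r³/μ at r = 1.40×10^9 km, T = 10500 days = 10500 × 86400 s = 9.072×10^8 s: μ = 4π²r³/T² = 1.31625×10^11 km³/s².
In km: r₁ = 2.01 × 1.496×10^8 = 3.00696×10^8 km; r₂ = 9.34 × 1.496×10^8 = 1.397264×10^9 km.
Transfer-ellipse semi-major axis a_t = (r₁ + r₂)/2 = (3.00696×10^8 + 1.397264×10^9)/2 = 8.4898×10^8 km.
Circular speed at r₁: v₁ = √(μ/r₁) = √(1.31625×10^11/3.00696×10^8) = 20.9221 km/s.
Transfer-orbit speed at r₁ (vis-viva equation): v_p = √[μ(2/r₁ − 1/a_t)] = 26.8408 km/s.
First burn Δv₁ = |v_p − v₁| = 5.9187 km/s.
Circular speed at r₂: v₂ = √(μ/r₂) = 9.70576 km/s.
Transfer-orbit speed at r₂: v_a = √[μ(2/r₂ − 1/a_t)] = 5.77623 km/s.
Second burn Δv₂ = |v₂ − v_a| = 3.9295 km/s.
Total Δv = Δv₁ + Δv₂ = 9.848 km/s.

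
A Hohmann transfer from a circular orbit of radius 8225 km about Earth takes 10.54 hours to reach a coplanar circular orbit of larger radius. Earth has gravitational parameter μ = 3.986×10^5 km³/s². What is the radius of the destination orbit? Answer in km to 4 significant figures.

Transfer time t = 10.54 hours = 37944 s, and t = π√(a_t³/μ).
So a_t = (μ t²/π²)^(1/3) = (3.986×10^5 × (37944)² / π²)^(1/3) = 38741 km.
Since a_t = (r₁ + r₂)/2, r₂ = 2a_t − r₁ = 2×38741 − 8225 = 69257 km.

r₂ = 69260 km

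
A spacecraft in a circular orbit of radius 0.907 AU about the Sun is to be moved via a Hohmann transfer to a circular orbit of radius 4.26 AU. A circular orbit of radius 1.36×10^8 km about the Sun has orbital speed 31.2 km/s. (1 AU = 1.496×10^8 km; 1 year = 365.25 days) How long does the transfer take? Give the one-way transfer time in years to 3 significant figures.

From the circular-orbit relation v² = μ/r at r = 1.36×10^8 km: μ = v²r = (31.2)² × 1.36×10^8 = 1.32388×10^11 km³/s².
In km: r₁ = 0.907 × 1.496×10^8 = 1.356872×10^8 km; r₂ = 4.26 × 1.496×10^8 = 6.37296×10^8 km.
The Hohmann ellipse has a_t = (r₁ + r₂)/2 = 3.864916×10^8 km.
Transfer time t = π√(a_t³/μ) = π√((3.864916×10^8)³ / 1.32388×10^11) = 6.560×10^7 s.
Converting: 6.560×10^7 s ÷ 3.15576×10^7 s/year (365.25 × 86400) = 2.08 years.

t = 2.08 years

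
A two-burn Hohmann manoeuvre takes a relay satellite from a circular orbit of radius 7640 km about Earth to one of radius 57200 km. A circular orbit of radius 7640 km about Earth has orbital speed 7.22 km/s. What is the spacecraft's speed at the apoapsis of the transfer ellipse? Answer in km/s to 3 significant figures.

From the circular-orbit relation v² = μ/r at r = 7640 km: μ = v²r = (7.22)² × 7640 = 3.98261×10^5 km³/s².
Semi-major axis of the transfer orbit: a_t = (7640 + 57200)/2 = 32420 km.
At apoapsis, r = 57200 km.
Vis-viva: v = √[μ(2/r − 1/a_t)] = √[3.98261×10^5 × (2/57200 − 1/32420)] = 1.281 km/s.

v = 1.28 km/s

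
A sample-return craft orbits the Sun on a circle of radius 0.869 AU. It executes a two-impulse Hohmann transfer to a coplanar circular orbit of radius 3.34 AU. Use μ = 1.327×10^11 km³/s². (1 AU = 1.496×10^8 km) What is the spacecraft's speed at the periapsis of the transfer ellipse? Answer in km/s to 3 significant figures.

v = 40.2 km/s

In km: r₁ = 0.869 × 1.496×10^8 = 1.300024×10^8 km; r₂ = 3.34 × 1.496×10^8 = 4.99664×10^8 km.
The Hohmann ellipse has a_t = (r₁ + r₂)/2 = 3.148332×10^8 km.
At periapsis, r = 1.300024×10^8 km.
Vis-viva: v = √[μ(2/r − 1/a_t)] = √[1.327×10^11 × (2/1.300024×10^8 − 1/3.148332×10^8)] = 40.25 km/s.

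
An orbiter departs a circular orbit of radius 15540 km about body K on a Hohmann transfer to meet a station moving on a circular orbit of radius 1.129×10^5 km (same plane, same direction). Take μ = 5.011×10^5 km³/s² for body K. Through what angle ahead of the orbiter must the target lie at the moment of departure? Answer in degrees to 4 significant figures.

φ = 102.8°

Transfer-ellipse semi-major axis a_t = (r₁ + r₂)/2 = (15540 + 1.129×10^5)/2 = 64220 km.
Transfer time t = π√(a_t³/μ) = 72230 s.
The target's mean motion on its circular orbit is ω₂ = √(μ/r₂³) = 1.866×10^-5 rad/s.
Angle swept by the target during transfer: ω₂·t = 1.3478 rad = 77.22°.
The orbiter traverses 180° on the transfer ellipse, so the target must lead by 180° − 77.22° = 102.8°.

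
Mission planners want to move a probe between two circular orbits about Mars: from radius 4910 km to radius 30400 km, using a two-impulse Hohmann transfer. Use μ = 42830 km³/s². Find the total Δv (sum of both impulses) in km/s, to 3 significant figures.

Δv = 1.48 km/s

The Hohmann ellipse has a_t = (r₁ + r₂)/2 = 17655 km.
Circular speed at r₁: v₁ = √(μ/r₁) = √(42830/4910) = 2.9535 km/s.
Transfer-orbit speed at r₁ (vis-viva): v_p = √[μ(2/r₁ − 1/a_t)] = 3.8756 km/s.
First burn Δv₁ = |v_p − v₁| = 0.9221 km/s.
Circular speed at r₂: v₂ = √(μ/r₂) = 1.187 km/s.
Transfer-orbit speed at r₂: v_a = √[μ(2/r₂ − 1/a_t)] = 0.6260 km/s.
Second burn Δv₂ = |v₂ − v_a| = 0.5610 km/s.
Total Δv = Δv₁ + Δv₂ = 1.483 km/s.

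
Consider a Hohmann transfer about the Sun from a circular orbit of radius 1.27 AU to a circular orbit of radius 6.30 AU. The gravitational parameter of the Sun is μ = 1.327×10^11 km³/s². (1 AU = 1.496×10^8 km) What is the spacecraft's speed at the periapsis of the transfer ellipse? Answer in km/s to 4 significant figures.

v = 34.10 km/s

In km: r₁ = 1.27 × 1.496×10^8 = 1.89992×10^8 km; r₂ = 6.30 × 1.496×10^8 = 9.4248×10^8 km.
Semi-major axis of the transfer orbit: a_t = (1.89992×10^8 + 9.4248×10^8)/2 = 5.66236×10^8 km.
At periapsis, r = 1.89992×10^8 km.
Applying v² = μ(2/r − 1/a_t): v = 34.10 km/s.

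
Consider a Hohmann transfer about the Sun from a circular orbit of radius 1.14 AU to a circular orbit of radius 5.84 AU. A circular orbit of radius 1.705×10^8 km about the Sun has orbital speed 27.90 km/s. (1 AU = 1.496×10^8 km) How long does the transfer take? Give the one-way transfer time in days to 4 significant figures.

From the circular-orbit relation v² = μ/r at r = 1.705×10^8 km: μ = v²r = (27.90)² × 1.705×10^8 = 1.32719×10^11 km³/s².
In km: r₁ = 1.14 × 1.496×10^8 = 1.70544×10^8 km; r₂ = 5.84 × 1.496×10^8 = 8.73664×10^8 km.
The Hohmann ellipse has a_t = (r₁ + r₂)/2 = 5.22104×10^8 km.
Transfer time t = π√(a_t³/μ) = π√((5.22104×10^8)³ / 1.32719×10^11) = 1.029×10^8 s.
Converting: 1.029×10^8 s ÷ 86400 s/day = 1191 days.

t = 1191 days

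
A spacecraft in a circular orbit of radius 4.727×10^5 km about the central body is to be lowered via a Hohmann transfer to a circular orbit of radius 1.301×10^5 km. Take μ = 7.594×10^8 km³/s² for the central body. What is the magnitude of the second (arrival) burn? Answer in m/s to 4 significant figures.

The Hohmann ellipse has a_t = (r₁ + r₂)/2 = 3.014×10^5 km.
Circular speed at r = 1.301×10^5 km: v_c = √(μ/r) = 76.40 km/s.
Vis-viva on the transfer ellipse at r = 1.301×10^5 km gives v_t = √[μ(2/r − 1/a_t)] = 95.68 km/s.
Δv₂ = |v_t − v_c| = |95.68 − 76.40| = 19.28 km/s.

Δv₂ = 19280 m/s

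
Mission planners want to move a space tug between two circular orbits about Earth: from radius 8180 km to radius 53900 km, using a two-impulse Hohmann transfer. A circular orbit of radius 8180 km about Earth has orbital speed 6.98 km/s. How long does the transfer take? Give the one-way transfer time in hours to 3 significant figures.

From the circular-orbit relation v² = μ/r at r = 8180 km: μ = v²r = (6.98)² × 8180 = 3.98533×10^5 km³/s².
Semi-major axis of the transfer orbit: a_t = (8180 + 53900)/2 = 31040 km.
Half the transfer-orbit period gives t = π√(a_t³/μ) = 27210 s.
Converting: 27210 s ÷ 3600 s/hour = 7.56 hours.

t = 7.56 hours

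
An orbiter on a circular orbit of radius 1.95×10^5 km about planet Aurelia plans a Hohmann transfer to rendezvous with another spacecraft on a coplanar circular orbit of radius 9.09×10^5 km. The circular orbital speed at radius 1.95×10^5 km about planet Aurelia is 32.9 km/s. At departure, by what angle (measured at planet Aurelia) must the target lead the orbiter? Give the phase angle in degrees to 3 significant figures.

φ = 94.8°

From the circular-orbit relation v² = μ/r at r = 1.95×10^5 km: μ = v²r = (32.9)² × 1.95×10^5 = 2.11070×10^8 km³/s².
Semi-major axis of the transfer orbit: a_t = (1.950×10^5 + 9.090×10^5)/2 = 5.520×10^5 km.
The half-period of the transfer ellipse is t = π√(a_t³/μ) = 88684 s.
Target angular speed ω₂ = √(μ/r₂³) = 1.6764×10^-5 rad/s.
Angle swept by the target during transfer: ω₂·t = 1.4867 rad = 85.18°.
Arrival is 180° from departure on the ellipse, so φ = 180° − 85.18° = 94.8°.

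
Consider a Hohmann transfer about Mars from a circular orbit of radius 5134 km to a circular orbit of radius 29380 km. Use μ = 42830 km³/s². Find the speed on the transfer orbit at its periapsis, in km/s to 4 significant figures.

The Hohmann ellipse has a_t = (r₁ + r₂)/2 = 17257 km.
At periapsis, r = 5134 km.
From the vis-viva equation, v = √[μ(2/r − 1/a_t)] = 3.769 km/s.

v = 3.769 km/s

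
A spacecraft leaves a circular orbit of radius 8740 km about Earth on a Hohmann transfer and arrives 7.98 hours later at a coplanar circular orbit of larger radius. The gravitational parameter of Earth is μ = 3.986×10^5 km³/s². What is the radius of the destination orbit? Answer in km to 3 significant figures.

r₂ = 55600 km

Transfer time t = 7.98 hours = 28728 s, and t = π√(a_t³/μ).
So a_t = (μ t²/π²)^(1/3) = (3.986×10^5 × (28728)² / π²)^(1/3) = 32182 km.
Since a_t = (r₁ + r₂)/2, r₂ = 2a_t − r₁ = 2×32182 − 8740 = 55624 km.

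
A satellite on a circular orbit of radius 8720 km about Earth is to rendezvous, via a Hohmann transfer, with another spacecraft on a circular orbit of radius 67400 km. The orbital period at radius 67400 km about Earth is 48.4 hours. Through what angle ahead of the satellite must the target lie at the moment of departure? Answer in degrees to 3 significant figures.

From Kepler's third law T² = 4π²r³/μ at r = 67400 km, T = 48.4 hours = 48.4 × 3600 s = 1.7424×10^5 s: μ = 4π²r³/T² = 3.98147×10^5 km³/s².
The Hohmann ellipse has a_t = (r₁ + r₂)/2 = 38060 km.
The half-period of the transfer ellipse is t = π√(a_t³/μ) = 36970 s.
Target angular speed ω₂ = √(μ/r₂³) = 3.606×10^-5 rad/s.
Angle swept by the target during transfer: ω₂·t = 1.333 rad = 76.38°.
The satellite traverses 180° on the transfer ellipse, so the target must lead by 180° − 76.38° = 104°.

φ = 104°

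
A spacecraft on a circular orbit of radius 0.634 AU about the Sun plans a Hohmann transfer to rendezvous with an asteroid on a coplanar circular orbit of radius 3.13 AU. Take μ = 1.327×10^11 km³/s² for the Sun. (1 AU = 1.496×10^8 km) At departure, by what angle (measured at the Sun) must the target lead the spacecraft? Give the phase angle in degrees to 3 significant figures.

In km: r₁ = 0.634 × 1.496×10^8 = 9.48464×10^7 km; r₂ = 3.13 × 1.496×10^8 = 4.68248×10^8 km.
Semi-major axis of the transfer orbit: a_t = (9.48464×10^7 + 4.68248×10^8)/2 = 2.815472×10^8 km.
The half-period of the transfer ellipse is t = π√(a_t³/μ) = 4.07419×10^7 s.
Target angular speed ω₂ = √(μ/r₂³) = 3.59519×10^-8 rad/s.
Angle swept by the target during transfer: ω₂·t = 1.4647 rad = 83.92°.
The spacecraft traverses 180° on the transfer ellipse, so the target must lead by 180° − 83.92° = 96.1°.

φ = 96.1°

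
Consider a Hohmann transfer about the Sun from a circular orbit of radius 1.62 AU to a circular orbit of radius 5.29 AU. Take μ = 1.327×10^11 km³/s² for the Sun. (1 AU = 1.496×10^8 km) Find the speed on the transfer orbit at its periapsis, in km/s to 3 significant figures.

In km: r₁ = 1.62 × 1.496×10^8 = 2.42352×10^8 km; r₂ = 5.29 × 1.496×10^8 = 7.91384×10^8 km.
Transfer-ellipse semi-major axis a_t = (r₁ + r₂)/2 = (2.42352×10^8 + 7.91384×10^8)/2 = 5.16868×10^8 km.
The periapsis of the transfer ellipse is at r = 2.42352×10^8 km.
Vis-viva: v = √[μ(2/r − 1/a_t)] = √[1.327×10^11 × (2/2.42352×10^8 − 1/5.16868×10^8)] = 28.95 km/s.

v = 29.0 km/s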